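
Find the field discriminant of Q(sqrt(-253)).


For K = Q(sqrt(d)) with d squarefree: disc(K) = d if d = 1 mod 4, and disc(K) = 4d if d = 2 or 3 mod 4.
Here d = -253, and d mod 4 = 3.
d = 3 mod 4, not 1 (O_K = Z[sqrt(d)]), so disc(K) = 4d = 4 * (-253) = -1012

-1012


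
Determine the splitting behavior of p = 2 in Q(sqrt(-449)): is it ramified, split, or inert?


K = Q(sqrt(-449)). Since d mod 4 = 3, disc(K) = -1796.
Check p | disc: -1796 mod 2 = 0.
p divides disc, so p ramifies: (p) = P^2 with e=2, f=1, g=1.
Therefore p is ramified.

ramified


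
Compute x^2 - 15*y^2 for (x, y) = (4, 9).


x^2 - d*y^2
= 4^2 - 15*9^2
= 16 - 1215
= -1199

-1199


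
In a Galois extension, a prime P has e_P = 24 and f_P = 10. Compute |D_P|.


|D_P| = e * f
= 24 * 10
= 240

240


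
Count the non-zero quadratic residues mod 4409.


For prime p, the number of non-zero quadratic residues is (p-1)/2.
= (4409-1)/2
= 2204

2204


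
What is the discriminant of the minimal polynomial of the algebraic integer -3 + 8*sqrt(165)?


The element -3 + 8*sqrt(165) has minimal polynomial:
x^2 + 6*x - 10551
Discriminant = (6)^2 - 4*(-10551)
= 36 + 42204
= 42240

42240


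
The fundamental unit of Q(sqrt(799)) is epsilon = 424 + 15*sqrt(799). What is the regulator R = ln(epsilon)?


epsilon = 424 + 15*sqrt(799)
= 847.9988
R = ln(847.9988)
= 6.7429

6.7429


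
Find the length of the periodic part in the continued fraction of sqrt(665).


Run the CF algorithm for sqrt(665).
a_0 = floor(sqrt(665)) = 25; set m_0=0, q_0=1.
Recurrence: m' = q*a - m,  q' = (d - m'^2)/q,  a' = floor((a_0 + m')/q').
  step 1: m=25, q=40, a=1
  step 2: m=15, q=11, a=3
  step 3: m=18, q=31, a=1
  step 4: m=13, q=16, a=2
  step 5: m=19, q=19, a=2
  step 6: m=19, q=16, a=2
  step 7: m=13, q=31, a=1
  step 8: m=18, q=11, a=3
  step 9: m=15, q=40, a=1
  step 10: m=25, q=1, a=50
a_10 = 2*a_0 = 50, so the period closes here.
sqrt(665) = [25; 1, 3, 1, 2, 2, 2, 1, 3, 1, 50]
Period length = 10

10


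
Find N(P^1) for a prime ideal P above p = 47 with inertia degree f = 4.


N(P^a) = p^(a*f)
= 47^(1*4)
= 47^4
= 4879681

4879681


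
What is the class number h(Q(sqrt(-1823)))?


K = Q(sqrt(-1823)). d mod 4 = 1, so D = disc(K) = d = -1823
h(K) equals the number of primitive reduced positive-definite forms (a, b, c) = a*x^2 + b*x*y + c*y^2 with b^2 - 4ac = D,
where reduced means |b| <= a <= c, with b >= 0 whenever |b| = a or a = c, and primitive means gcd(a, b, c) = 1.
Reduced forces 3a^2 <= |D| = 1823, so 1 <= a <= 24; b must have the parity of D, and c = (b^2 - D)/(4a) must be an integer >= a.
Enumerate a = 1..24, b in [-a, a]:
  a=1: (1, 1, 456)  [1]
  a=2: (2, -1, 228), (2, 1, 228)  [2]
  a=3: (3, -1, 152), (3, 1, 152)  [2]
  a=4: (4, -1, 114), (4, 1, 114)  [2]
  a=5: none
  a=6: (6, -5, 77), (6, -1, 76), (6, 1, 76), (6, 5, 77)  [4]
  a=7: (7, -5, 66), (7, 5, 66)  [2]
  a=8: (8, -1, 57), (8, 1, 57)  [2]
  a=9: (9, -7, 52), (9, 7, 52)  [2]
  a=10: none
  a=11: (11, -5, 42), (11, 5, 42)  [2]
  a=12: (12, -7, 39), (12, -1, 38), (12, 1, 38), (12, 7, 39)  [4]
  a=13: (13, -7, 36), (13, 7, 36)  [2]
  a=14: (14, -9, 34), (14, -5, 33), (14, 5, 33), (14, 9, 34)  [4]
  a=15: none
  a=16: (16, -15, 32), (16, 15, 32)  [2]
  a=17: (17, -9, 28), (17, 9, 28)  [2]
  a=18: (18, -11, 27), (18, -7, 26), (18, 7, 26), (18, 11, 27)  [4]
  a=19: (19, -1, 24), (19, 1, 24)  [2]
  a=20: none
  a=21: (21, -19, 26), (21, -5, 22), (21, 5, 22), (21, 19, 26)  [4]
  a=22: (22, -17, 24), (22, 17, 24)  [2]
  a=23..24: none
Total reduced forms: 1 + 2 + 2 + 2 + 4 + 2 + 2 + 2 + 2 + 4 + 2 + 4 + 2 + 2 + 4 + 2 + 4 + 2 = 45
h = 45

45


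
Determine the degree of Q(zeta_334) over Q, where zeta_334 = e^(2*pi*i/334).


The degree equals Euler's totient phi(334).
334 = 2 * 167
phi(334) = 166

166


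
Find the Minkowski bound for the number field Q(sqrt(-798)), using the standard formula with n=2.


d = -798, d mod 4 = 2, so disc(K) = 4d = -3192; |disc(K)| = 3192
Imaginary quadratic field, so n = 2, s = r2 = 1, r1 = 0
M = (n!/n^n) * (4/pi)^s * sqrt(|disc(K)|) = (2!/2^2) * (4/pi)^1 * sqrt(3192)
= 0.5 * 1.273240 * 56.497788
= 35.9676

35.9676


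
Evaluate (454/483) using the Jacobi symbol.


Compute (454/483) via quadratic reciprocity:
  pull out 2: (2/483) = -1  (since 483 mod 8 = 3)
  reciprocity: (227/483) -> -(483/227)
  reduce: (29/227)
  reciprocity: (29/227) -> +(227/29)
  reduce: (24/29)
  pull out 2: (2/29) = -1  (since 29 mod 8 = 5)
  pull out 2: (2/29) = -1  (since 29 mod 8 = 5)
  pull out 2: (2/29) = -1  (since 29 mod 8 = 5)
  reciprocity: (3/29) -> +(29/3)
  reduce: (2/3)
  pull out 2: (2/3) = -1  (since 3 mod 8 = 3)
  (1/3) = 1
Product of signs = 1

1


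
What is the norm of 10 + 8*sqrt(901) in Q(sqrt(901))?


N(a + b*sqrt(d)) = a^2 - d*b^2
= (10)^2 - (901)*(8)^2
= 100 - 57664
= -57564

-57564


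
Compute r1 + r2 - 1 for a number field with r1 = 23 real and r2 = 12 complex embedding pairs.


By Dirichlet's unit theorem:
rank = r1 + r2 - 1
= 23 + 12 - 1
= 34

34


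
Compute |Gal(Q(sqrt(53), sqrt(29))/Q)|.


The 2 square roots of distinct primes are multiplicatively independent over Q,
so [K:Q] = 2^2 and Gal(K/Q) is isomorphic to (Z/2Z)^2.
|Gal| = 2^2 = 4

4


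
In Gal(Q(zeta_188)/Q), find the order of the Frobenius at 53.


The Frobenius at p in Gal(Q(zeta_n)/Q) = (Z/nZ)* is the class of p, so its order is ord_188(53), the smallest k >= 1 with 53^k = 1 mod 188.
n = 188 = 2^2 * 47, phi(188) = 92; the order divides phi(n).
Divisors of 92: 1, 2, 4, 23, 46, 92
Repeated squaring mod 188: 53^1 = 53, 53^2 = 177, 53^4 = 121, 53^8 = 165, 53^16 = 153, 53^32 = 97, 53^64 = 9
Test divisors in increasing order:
  k=1: 53^1 = 53 mod 188
  k=2: 53^2 = 177 mod 188
  k=4: 53^4 = 121 mod 188
  k=23: 53^23 = 153 * 121 * 177 * 53 = 1 mod 188  <- first divisor giving 1
Order = 23

23


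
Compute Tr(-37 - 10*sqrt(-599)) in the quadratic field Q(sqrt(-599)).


Tr(a + b*sqrt(d)) = (a + b*sqrt(d)) + (a - b*sqrt(d)) = 2a
= 2 * (-37)
= -74

-74


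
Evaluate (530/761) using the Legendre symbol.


p = 761 is prime, so compute (530/761) with the reciprocity algorithm (Jacobi-symbol steps: pull out 2s via (2/n), flip via reciprocity, reduce):
  pull out 2: (2/761) = +1  (since 761 mod 8 = 1)
  reciprocity: (265/761) -> +(761/265)
  reduce: (231/265)
  reciprocity: (231/265) -> +(265/231)
  reduce: (34/231)
  pull out 2: (2/231) = +1  (since 231 mod 8 = 7)
  reciprocity: (17/231) -> +(231/17)
  reduce: (10/17)
  pull out 2: (2/17) = +1  (since 17 mod 8 = 1)
  reciprocity: (5/17) -> +(17/5)
  reduce: (2/5)
  pull out 2: (2/5) = -1  (since 5 mod 8 = 5)
  (1/5) = 1
Product of signs = -1
(530/761) = -1

-1


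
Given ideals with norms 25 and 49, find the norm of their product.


N(IJ) = N(I) * N(J)
= 25 * 49
= 1225

1225


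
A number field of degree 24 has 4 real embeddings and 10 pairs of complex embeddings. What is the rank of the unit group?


By Dirichlet's unit theorem:
rank = r1 + r2 - 1
= 4 + 10 - 1
= 13

13


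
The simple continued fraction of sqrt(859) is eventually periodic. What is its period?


Run the CF algorithm for sqrt(859).
a_0 = floor(sqrt(859)) = 29; set m_0=0, q_0=1.
Recurrence: m' = q*a - m,  q' = (d - m'^2)/q,  a' = floor((a_0 + m')/q').
  step 1: m=29, q=18, a=3
  step 2: m=25, q=13, a=4
  step 3: m=27, q=10, a=5
  step 4: m=23, q=33, a=1
  step 5: m=10, q=23, a=1
  step 6: m=13, q=30, a=1
  step 7: m=17, q=19, a=2
  step 8: m=21, q=22, a=2
  step 9: m=23, q=15, a=3
  step 10: m=22, q=25, a=2
  step 11: m=28, q=3, a=19
  step 12: m=29, q=6, a=9
  step 13: m=25, q=39, a=1
  step 14: m=14, q=17, a=2
  step 15: m=20, q=27, a=1
  step 16: m=7, q=30, a=1
  step 17: m=23, q=11, a=4
  step 18: m=21, q=38, a=1
  step 19: m=17, q=15, a=3
  step 20: m=28, q=5, a=11
  step 21: m=27, q=26, a=2
  step 22: m=25, q=9, a=6
  step 23: m=29, q=2, a=29
  step 24: m=29, q=9, a=6
  step 25: m=25, q=26, a=2
  step 26: m=27, q=5, a=11
  step 27: m=28, q=15, a=3
  step 28: m=17, q=38, a=1
  step 29: m=21, q=11, a=4
  step 30: m=23, q=30, a=1
  step 31: m=7, q=27, a=1
  step 32: m=20, q=17, a=2
  step 33: m=14, q=39, a=1
  step 34: m=25, q=6, a=9
  step 35: m=29, q=3, a=19
  step 36: m=28, q=25, a=2
  step 37: m=22, q=15, a=3
  step 38: m=23, q=22, a=2
  step 39: m=21, q=19, a=2
  step 40: m=17, q=30, a=1
  step 41: m=13, q=23, a=1
  step 42: m=10, q=33, a=1
  step 43: m=23, q=10, a=5
  step 44: m=27, q=13, a=4
  step 45: m=25, q=18, a=3
  step 46: m=29, q=1, a=58
a_46 = 2*a_0 = 58, so the period closes here.
sqrt(859) = [29; 3, 4, 5, 1, 1, 1, 2, 2, 3, 2, 19, 9, 1, 2, 1, 1, 4, 1, 3, 11, 2, 6, 29, 6, 2, 11, 3, 1, 4, 1, 1, 2, 1, 9, 19, 2, 3, 2, 2, 1, 1, 1, 5, 4, 3, 58]
Period length = 46

46


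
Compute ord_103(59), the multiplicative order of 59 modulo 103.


We want ord_103(59), the smallest k >= 1 with 59^k = 1 mod 103.
n = 103 = 103, phi(103) = 102; the order divides phi(n).
Divisors of 102: 1, 2, 3, 6, 17, 34, 51, 102
Repeated squaring mod 103: 59^1 = 59, 59^2 = 82, 59^4 = 29, 59^8 = 17, 59^16 = 83, 59^32 = 91, 59^64 = 41
Test divisors in increasing order:
  k=1: 59^1 = 59 mod 103
  k=2: 59^2 = 82 mod 103
  k=3: 59^3 = 82 * 59 = 100 mod 103
  k=6: 59^6 = 29 * 82 = 9 mod 103
  k=17: 59^17 = 83 * 59 = 56 mod 103
  k=34: 59^34 = 91 * 82 = 46 mod 103
  k=51: 59^51 = 91 * 83 * 82 * 59 = 1 mod 103  <- first divisor giving 1
Order = 51

51


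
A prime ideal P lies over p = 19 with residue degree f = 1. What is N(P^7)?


N(P^a) = p^(a*f)
= 19^(7*1)
= 19^7
= 893871739

893871739


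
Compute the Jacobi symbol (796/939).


Compute (796/939) via quadratic reciprocity:
  pull out 2: (2/939) = -1  (since 939 mod 8 = 3)
  pull out 2: (2/939) = -1  (since 939 mod 8 = 3)
  reciprocity: (199/939) -> -(939/199)
  reduce: (143/199)
  reciprocity: (143/199) -> -(199/143)
  reduce: (56/143)
  pull out 2: (2/143) = +1  (since 143 mod 8 = 7)
  pull out 2: (2/143) = +1  (since 143 mod 8 = 7)
  pull out 2: (2/143) = +1  (since 143 mod 8 = 7)
  reciprocity: (7/143) -> -(143/7)
  reduce: (3/7)
  reciprocity: (3/7) -> -(7/3)
  reduce: (1/3)
  (1/3) = 1
Product of signs = 1

1


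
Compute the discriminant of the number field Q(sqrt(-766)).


For K = Q(sqrt(d)) with d squarefree: disc(K) = d if d = 1 mod 4, and disc(K) = 4d if d = 2 or 3 mod 4.
Here d = -766, and d mod 4 = 2.
d = 2 mod 4, not 1 (O_K = Z[sqrt(d)]), so disc(K) = 4d = 4 * (-766) = -3064

-3064


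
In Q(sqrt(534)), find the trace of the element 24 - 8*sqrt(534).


Tr(a + b*sqrt(d)) = (a + b*sqrt(d)) + (a - b*sqrt(d)) = 2a
= 2 * (24)
= 48

48


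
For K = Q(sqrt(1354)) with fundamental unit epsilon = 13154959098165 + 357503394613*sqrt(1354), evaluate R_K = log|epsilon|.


epsilon = 13154959098165 + 357503394613*sqrt(1354)
= 2.6310e+13
R = ln(2.6310e+13)
= 30.9010

30.9010


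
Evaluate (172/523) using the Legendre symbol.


p = 523 is prime, so compute (172/523) with the reciprocity algorithm (Jacobi-symbol steps: pull out 2s via (2/n), flip via reciprocity, reduce):
  pull out 2: (2/523) = -1  (since 523 mod 8 = 3)
  pull out 2: (2/523) = -1  (since 523 mod 8 = 3)
  reciprocity: (43/523) -> -(523/43)
  reduce: (7/43)
  reciprocity: (7/43) -> -(43/7)
  reduce: (1/7)
  (1/7) = 1
Product of signs = 1
(172/523) = 1

1


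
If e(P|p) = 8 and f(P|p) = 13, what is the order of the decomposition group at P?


|D_P| = e * f
= 8 * 13
= 104

104


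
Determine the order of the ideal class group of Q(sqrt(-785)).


K = Q(sqrt(-785)). d mod 4 = 3, so D = disc(K) = 4d = -3140
h(K) equals the number of primitive reduced positive-definite forms (a, b, c) = a*x^2 + b*x*y + c*y^2 with b^2 - 4ac = D,
where reduced means |b| <= a <= c, with b >= 0 whenever |b| = a or a = c, and primitive means gcd(a, b, c) = 1.
Reduced forces 3a^2 <= |D| = 3140, so 1 <= a <= 32; b must have the parity of D, and c = (b^2 - D)/(4a) must be an integer >= a.
Enumerate a = 1..32, b in [-a, a]:
  a=1: (1, 0, 785)  [1]
  a=2: (2, 2, 393)  [1]
  a=3: (3, -2, 262), (3, 2, 262)  [2]
  a=4: none
  a=5: (5, 0, 157)  [1]
  a=6: (6, -2, 131), (6, 2, 131)  [2]
  a=7..8: none
  a=9: (9, -8, 89), (9, 8, 89)  [2]
  a=10: (10, 10, 81)  [1]
  a=11..14: none
  a=15: (15, -10, 54), (15, 10, 54)  [2]
  a=16..17: none
  a=18: (18, -10, 45), (18, 10, 45)  [2]
  a=19..26: none
  a=27: (27, -10, 30), (27, 10, 30)  [2]
  a=28..32: none
Total reduced forms: 1 + 1 + 2 + 1 + 2 + 2 + 1 + 2 + 2 + 2 = 16
h = 16

16


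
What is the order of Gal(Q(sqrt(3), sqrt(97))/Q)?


The 2 square roots of distinct primes are multiplicatively independent over Q,
so [K:Q] = 2^2 and Gal(K/Q) is isomorphic to (Z/2Z)^2.
|Gal| = 2^2 = 4

4


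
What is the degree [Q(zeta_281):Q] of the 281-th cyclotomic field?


The degree equals Euler's totient phi(281).
281 = 281
phi(281) = 280

280


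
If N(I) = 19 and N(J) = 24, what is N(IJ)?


N(IJ) = N(I) * N(J)
= 19 * 24
= 456

456


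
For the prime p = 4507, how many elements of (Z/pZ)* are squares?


For prime p, the number of non-zero quadratic residues is (p-1)/2.
= (4507-1)/2
= 2253

2253


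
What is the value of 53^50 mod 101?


p = 101 is prime and the exponent is (p-1)/2 = 50, so by Euler's criterion 53^50 = (53/101) = +1 or -1 mod 101.
Compute by square-and-multiply:
  50 = 32 + 16 + 2 (binary 110010)
  Repeated squaring mod 101: 53^1 = 53, 53^2 = 82, 53^4 = 58, 53^8 = 31, 53^16 = 52, 53^32 = 78
  53^50 = 53^32 * 53^16 * 53^2 = 78 * 52 * 82 mod 101
    78 * 52 = 4056 = 16 mod 101
    16 * 82 = 1312 = 100 mod 101
  53^50 = 100 mod 101
Result 100 = p - 1 = -1 mod 101: 53 is a quadratic non-residue mod 101. As a residue in [0, p-1] the value is 100.
53^50 mod 101 = 100

100


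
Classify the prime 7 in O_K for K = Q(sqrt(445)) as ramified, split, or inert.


K = Q(sqrt(445)). Since d mod 4 = 1, disc(K) = 445.
Check p | disc: 445 mod 7 = 4.
p does not divide disc. Compute Legendre symbol (d/p):
4^((7-1)/2) mod 7 = 1
(d/p) = 1, so p splits: (p) = P*P' with e=1, f=1, g=2.
Therefore p is split.

split


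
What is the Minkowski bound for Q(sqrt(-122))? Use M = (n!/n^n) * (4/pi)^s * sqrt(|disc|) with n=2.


d = -122, d mod 4 = 2, so disc(K) = 4d = -488; |disc(K)| = 488
Imaginary quadratic field, so n = 2, s = r2 = 1, r1 = 0
M = (n!/n^n) * (4/pi)^s * sqrt(|disc(K)|) = (2!/2^2) * (4/pi)^1 * sqrt(488)
= 0.5 * 1.273240 * 22.090722
= 14.0634

14.0634


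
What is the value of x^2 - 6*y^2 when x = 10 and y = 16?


x^2 - d*y^2
= 10^2 - 6*16^2
= 100 - 1536
= -1436

-1436


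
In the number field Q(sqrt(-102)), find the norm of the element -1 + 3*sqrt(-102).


N(a + b*sqrt(d)) = a^2 - d*b^2
= (-1)^2 - (-102)*(3)^2
= 1 + 918
= 919

919


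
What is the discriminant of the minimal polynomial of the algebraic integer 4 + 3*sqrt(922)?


The element 4 + 3*sqrt(922) has minimal polynomial:
x^2 - 8*x - 8282
Discriminant = (-8)^2 - 4*(-8282)
= 64 + 33128
= 33192

33192


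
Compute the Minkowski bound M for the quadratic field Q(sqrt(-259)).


d = -259, d mod 4 = 1, so disc(K) = d = -259; |disc(K)| = 259
Imaginary quadratic field, so n = 2, s = r2 = 1, r1 = 0
M = (n!/n^n) * (4/pi)^s * sqrt(|disc(K)|) = (2!/2^2) * (4/pi)^1 * sqrt(259)
= 0.5 * 1.273240 * 16.093477
= 10.2454

10.2454


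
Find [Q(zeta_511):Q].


The degree equals Euler's totient phi(511).
511 = 7 * 73
phi(511) = 432

432


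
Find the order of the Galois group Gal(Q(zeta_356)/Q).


|Gal(Q(zeta_356)/Q)| = phi(356)
= 176

176


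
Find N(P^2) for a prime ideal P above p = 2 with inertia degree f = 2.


N(P^a) = p^(a*f)
= 2^(2*2)
= 2^4
= 16

16


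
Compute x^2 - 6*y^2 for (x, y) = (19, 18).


x^2 - d*y^2
= 19^2 - 6*18^2
= 361 - 1944
= -1583

-1583


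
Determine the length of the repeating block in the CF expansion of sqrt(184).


Run the CF algorithm for sqrt(184).
a_0 = floor(sqrt(184)) = 13; set m_0=0, q_0=1.
Recurrence: m' = q*a - m,  q' = (d - m'^2)/q,  a' = floor((a_0 + m')/q').
  step 1: m=13, q=15, a=1
  step 2: m=2, q=12, a=1
  step 3: m=10, q=7, a=3
  step 4: m=11, q=9, a=2
  step 5: m=7, q=15, a=1
  step 6: m=8, q=8, a=2
  step 7: m=8, q=15, a=1
  step 8: m=7, q=9, a=2
  step 9: m=11, q=7, a=3
  step 10: m=10, q=12, a=1
  step 11: m=2, q=15, a=1
  step 12: m=13, q=1, a=26
a_12 = 2*a_0 = 26, so the period closes here.
sqrt(184) = [13; 1, 1, 3, 2, 1, 2, 1, 2, 3, 1, 1, 26]
Period length = 12

12


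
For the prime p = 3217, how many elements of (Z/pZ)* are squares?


For prime p, the number of non-zero quadratic residues is (p-1)/2.
= (3217-1)/2
= 1608

1608


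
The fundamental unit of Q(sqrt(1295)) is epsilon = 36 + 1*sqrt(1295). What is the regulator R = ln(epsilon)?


epsilon = 36 + 1*sqrt(1295)
= 71.9861
R = ln(71.9861)
= 4.2765

4.2765


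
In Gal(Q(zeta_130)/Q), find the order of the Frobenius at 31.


The Frobenius at p in Gal(Q(zeta_n)/Q) = (Z/nZ)* is the class of p, so its order is ord_130(31), the smallest k >= 1 with 31^k = 1 mod 130.
n = 130 = 2 * 5 * 13, phi(130) = 48; the order divides phi(n).
Divisors of 48: 1, 2, 3, 4, 6, 8, 12, 16, 24, 48
Repeated squaring mod 130: 31^1 = 31, 31^2 = 51, 31^4 = 1, 31^8 = 1, 31^16 = 1, 31^32 = 1
Test divisors in increasing order:
  k=1: 31^1 = 31 mod 130
  k=2: 31^2 = 51 mod 130
  k=3: 31^3 = 51 * 31 = 21 mod 130
  k=4: 31^4 = 1 mod 130  <- first divisor giving 1
Order = 4

4


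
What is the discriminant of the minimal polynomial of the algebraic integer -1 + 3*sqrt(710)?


The element -1 + 3*sqrt(710) has minimal polynomial:
x^2 + 2*x - 6389
Discriminant = (2)^2 - 4*(-6389)
= 4 + 25556
= 25560

25560


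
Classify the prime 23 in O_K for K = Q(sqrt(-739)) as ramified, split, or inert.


K = Q(sqrt(-739)). Since d mod 4 = 1, disc(K) = -739.
Check p | disc: -739 mod 23 = 20.
p does not divide disc. Compute Legendre symbol (d/p):
20^((23-1)/2) mod 23 = -1
(d/p) = -1, so p is inert: (p) stays prime with e=1, f=2, g=1.
Therefore p is inert.

inert


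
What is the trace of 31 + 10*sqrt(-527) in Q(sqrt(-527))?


Tr(a + b*sqrt(d)) = (a + b*sqrt(d)) + (a - b*sqrt(d)) = 2a
= 2 * (31)
= 62

62


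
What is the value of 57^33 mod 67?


p = 67 is prime and the exponent is (p-1)/2 = 33, so by Euler's criterion 57^33 = (57/67) = +1 or -1 mod 67.
Compute by square-and-multiply:
  33 = 32 + 1 (binary 100001)
  Repeated squaring mod 67: 57^1 = 57, 57^2 = 33, 57^4 = 17, 57^8 = 21, 57^16 = 39, 57^32 = 47
  57^33 = 57^32 * 57^1 = 47 * 57 mod 67
    47 * 57 = 2679 = 66 mod 67
  57^33 = 66 mod 67
Result 66 = p - 1 = -1 mod 67: 57 is a quadratic non-residue mod 67. As a residue in [0, p-1] the value is 66.
57^33 mod 67 = 66

66


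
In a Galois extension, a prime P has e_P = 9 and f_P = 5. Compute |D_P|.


|D_P| = e * f
= 9 * 5
= 45

45


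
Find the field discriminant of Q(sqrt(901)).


For K = Q(sqrt(d)) with d squarefree: disc(K) = d if d = 1 mod 4, and disc(K) = 4d if d = 2 or 3 mod 4.
Here d = 901, and d mod 4 = 1.
d = 1 mod 4 (O_K = Z[(1+sqrt(d))/2]), so disc(K) = d = 901

901


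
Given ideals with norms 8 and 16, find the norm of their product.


N(IJ) = N(I) * N(J)
= 8 * 16
= 128

128


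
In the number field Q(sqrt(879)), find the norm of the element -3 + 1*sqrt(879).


N(a + b*sqrt(d)) = a^2 - d*b^2
= (-3)^2 - (879)*(1)^2
= 9 - 879
= -870

-870


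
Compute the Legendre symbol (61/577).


p = 577 is prime, so compute (61/577) with the reciprocity algorithm (Jacobi-symbol steps: pull out 2s via (2/n), flip via reciprocity, reduce):
  reciprocity: (61/577) -> +(577/61)
  reduce: (28/61)
  pull out 2: (2/61) = -1  (since 61 mod 8 = 5)
  pull out 2: (2/61) = -1  (since 61 mod 8 = 5)
  reciprocity: (7/61) -> +(61/7)
  reduce: (5/7)
  reciprocity: (5/7) -> +(7/5)
  reduce: (2/5)
  pull out 2: (2/5) = -1  (since 5 mod 8 = 5)
  (1/5) = 1
Product of signs = -1
(61/577) = -1

-1


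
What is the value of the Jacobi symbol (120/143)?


Compute (120/143) via quadratic reciprocity:
  pull out 2: (2/143) = +1  (since 143 mod 8 = 7)
  pull out 2: (2/143) = +1  (since 143 mod 8 = 7)
  pull out 2: (2/143) = +1  (since 143 mod 8 = 7)
  reciprocity: (15/143) -> -(143/15)
  reduce: (8/15)
  pull out 2: (2/15) = +1  (since 15 mod 8 = 7)
  pull out 2: (2/15) = +1  (since 15 mod 8 = 7)
  pull out 2: (2/15) = +1  (since 15 mod 8 = 7)
  (1/15) = 1
Product of signs = -1

-1


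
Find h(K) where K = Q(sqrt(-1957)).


K = Q(sqrt(-1957)). d mod 4 = 3, so D = disc(K) = 4d = -7828
h(K) equals the number of primitive reduced positive-definite forms (a, b, c) = a*x^2 + b*x*y + c*y^2 with b^2 - 4ac = D,
where reduced means |b| <= a <= c, with b >= 0 whenever |b| = a or a = c, and primitive means gcd(a, b, c) = 1.
Reduced forces 3a^2 <= |D| = 7828, so 1 <= a <= 51; b must have the parity of D, and c = (b^2 - D)/(4a) must be an integer >= a.
Enumerate a = 1..51, b in [-a, a]:
  a=1: (1, 0, 1957)  [1]
  a=2: (2, 2, 979)  [1]
  a=3..10: none
  a=11: (11, -2, 178), (11, 2, 178)  [2]
  a=12..16: none
  a=17: (17, -14, 118), (17, 14, 118)  [2]
  a=18: none
  a=19: (19, 0, 103)  [1]
  a=20..21: none
  a=22: (22, -2, 89), (22, 2, 89)  [2]
  a=23..33: none
  a=34: (34, -14, 59), (34, 14, 59)  [2]
  a=35..36: none
  a=37: (37, -4, 53), (37, 4, 53)  [2]
  a=38: (38, 38, 61)  [1]
  a=39..42: none
  a=43: (43, -16, 47), (43, 16, 47)  [2]
  a=44..51: none
Total reduced forms: 1 + 1 + 2 + 2 + 1 + 2 + 2 + 2 + 1 + 2 = 16
h = 16

16


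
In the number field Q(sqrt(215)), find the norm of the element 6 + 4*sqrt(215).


N(a + b*sqrt(d)) = a^2 - d*b^2
= (6)^2 - (215)*(4)^2
= 36 - 3440
= -3404

-3404


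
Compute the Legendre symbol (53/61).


p = 61 is prime, so compute (53/61) with the reciprocity algorithm (Jacobi-symbol steps: pull out 2s via (2/n), flip via reciprocity, reduce):
  reciprocity: (53/61) -> +(61/53)
  reduce: (8/53)
  pull out 2: (2/53) = -1  (since 53 mod 8 = 5)
  pull out 2: (2/53) = -1  (since 53 mod 8 = 5)
  pull out 2: (2/53) = -1  (since 53 mod 8 = 5)
  (1/53) = 1
Product of signs = -1
(53/61) = -1

-1


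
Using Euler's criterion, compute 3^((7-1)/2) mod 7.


p = 7 is prime and the exponent is (p-1)/2 = 3, so by Euler's criterion 3^3 = (3/7) = +1 or -1 mod 7.
Compute by square-and-multiply:
  3 = 2 + 1 (binary 11)
  Repeated squaring mod 7: 3^1 = 3, 3^2 = 2
  3^3 = 3^2 * 3^1 = 2 * 3 mod 7
    2 * 3 = 6 = 6 mod 7
  3^3 = 6 mod 7
Result 6 = p - 1 = -1 mod 7: 3 is a quadratic non-residue mod 7. As a residue in [0, p-1] the value is 6.
3^3 mod 7 = 6

6


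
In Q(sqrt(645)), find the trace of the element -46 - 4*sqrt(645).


Tr(a + b*sqrt(d)) = (a + b*sqrt(d)) + (a - b*sqrt(d)) = 2a
= 2 * (-46)
= -92

-92


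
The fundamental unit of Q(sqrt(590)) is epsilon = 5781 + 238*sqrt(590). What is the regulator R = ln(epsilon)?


epsilon = 5781 + 238*sqrt(590)
= 11561.9999
R = ln(11561.9999)
= 9.3555

9.3555


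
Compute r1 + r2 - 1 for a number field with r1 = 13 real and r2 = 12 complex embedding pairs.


By Dirichlet's unit theorem:
rank = r1 + r2 - 1
= 13 + 12 - 1
= 24

24


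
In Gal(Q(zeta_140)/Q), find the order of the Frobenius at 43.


The Frobenius at p in Gal(Q(zeta_n)/Q) = (Z/nZ)* is the class of p, so its order is ord_140(43), the smallest k >= 1 with 43^k = 1 mod 140.
n = 140 = 2^2 * 5 * 7, phi(140) = 48; the order divides phi(n).
Divisors of 48: 1, 2, 3, 4, 6, 8, 12, 16, 24, 48
Repeated squaring mod 140: 43^1 = 43, 43^2 = 29, 43^4 = 1, 43^8 = 1, 43^16 = 1, 43^32 = 1
Test divisors in increasing order:
  k=1: 43^1 = 43 mod 140
  k=2: 43^2 = 29 mod 140
  k=3: 43^3 = 29 * 43 = 127 mod 140
  k=4: 43^4 = 1 mod 140  <- first divisor giving 1
Order = 4

4


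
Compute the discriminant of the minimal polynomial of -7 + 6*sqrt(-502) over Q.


The element -7 + 6*sqrt(-502) has minimal polynomial:
x^2 + 14*x + 18121
Discriminant = (14)^2 - 4*(18121)
= 196 - 72484
= -72288

-72288


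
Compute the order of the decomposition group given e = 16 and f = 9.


|D_P| = e * f
= 16 * 9
= 144

144


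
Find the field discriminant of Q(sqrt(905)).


For K = Q(sqrt(d)) with d squarefree: disc(K) = d if d = 1 mod 4, and disc(K) = 4d if d = 2 or 3 mod 4.
Here d = 905, and d mod 4 = 1.
d = 1 mod 4 (O_K = Z[(1+sqrt(d))/2]), so disc(K) = d = 905

905


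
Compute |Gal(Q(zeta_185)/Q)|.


|Gal(Q(zeta_185)/Q)| = phi(185)
= 144

144


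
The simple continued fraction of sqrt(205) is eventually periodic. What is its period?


Run the CF algorithm for sqrt(205).
a_0 = floor(sqrt(205)) = 14; set m_0=0, q_0=1.
Recurrence: m' = q*a - m,  q' = (d - m'^2)/q,  a' = floor((a_0 + m')/q').
  step 1: m=14, q=9, a=3
  step 2: m=13, q=4, a=6
  step 3: m=11, q=21, a=1
  step 4: m=10, q=5, a=4
  step 5: m=10, q=21, a=1
  step 6: m=11, q=4, a=6
  step 7: m=13, q=9, a=3
  step 8: m=14, q=1, a=28
a_8 = 2*a_0 = 28, so the period closes here.
sqrt(205) = [14; 3, 6, 1, 4, 1, 6, 3, 28]
Period length = 8

8


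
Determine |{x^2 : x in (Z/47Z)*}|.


For prime p, the number of non-zero quadratic residues is (p-1)/2.
= (47-1)/2
= 23

23


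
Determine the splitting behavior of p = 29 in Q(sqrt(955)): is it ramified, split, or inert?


K = Q(sqrt(955)). Since d mod 4 = 3, disc(K) = 3820.
Check p | disc: 3820 mod 29 = 21.
p does not divide disc. Compute Legendre symbol (d/p):
27^((29-1)/2) mod 29 = -1
(d/p) = -1, so p is inert: (p) stays prime with e=1, f=2, g=1.
Therefore p is inert.

inert


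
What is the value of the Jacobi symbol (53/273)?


Compute (53/273) via quadratic reciprocity:
  reciprocity: (53/273) -> +(273/53)
  reduce: (8/53)
  pull out 2: (2/53) = -1  (since 53 mod 8 = 5)
  pull out 2: (2/53) = -1  (since 53 mod 8 = 5)
  pull out 2: (2/53) = -1  (since 53 mod 8 = 5)
  (1/53) = 1
Product of signs = -1

-1


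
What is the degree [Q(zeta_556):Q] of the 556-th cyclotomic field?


The degree equals Euler's totient phi(556).
556 = 2^2 * 139
phi(556) = 276

276


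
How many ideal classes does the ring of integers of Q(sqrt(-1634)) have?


K = Q(sqrt(-1634)). d mod 4 = 2, so D = disc(K) = 4d = -6536
h(K) equals the number of primitive reduced positive-definite forms (a, b, c) = a*x^2 + b*x*y + c*y^2 with b^2 - 4ac = D,
where reduced means |b| <= a <= c, with b >= 0 whenever |b| = a or a = c, and primitive means gcd(a, b, c) = 1.
Reduced forces 3a^2 <= |D| = 6536, so 1 <= a <= 46; b must have the parity of D, and c = (b^2 - D)/(4a) must be an integer >= a.
Enumerate a = 1..46, b in [-a, a]:
  a=1: (1, 0, 1634)  [1]
  a=2: (2, 0, 817)  [1]
  a=3: (3, -2, 545), (3, 2, 545)  [2]
  a=4: none
  a=5: (5, -2, 327), (5, 2, 327)  [2]
  a=6: (6, -4, 273), (6, 4, 273)  [2]
  a=7: (7, -4, 234), (7, 4, 234)  [2]
  a=8: none
  a=9: (9, -4, 182), (9, 4, 182)  [2]
  a=10: (10, -8, 165), (10, 8, 165)  [2]
  a=11: (11, -8, 150), (11, 8, 150)  [2]
  a=12: none
  a=13: (13, -4, 126), (13, 4, 126)  [2]
  a=14: (14, -4, 117), (14, 4, 117)  [2]
  a=15: (15, -8, 110), (15, -2, 109), (15, 2, 109), (15, 8, 110)  [4]
  a=16: none
  a=17: (17, -14, 99), (17, 14, 99)  [2]
  a=18: (18, -4, 91), (18, 4, 91)  [2]
  a=19: (19, 0, 86)  [1]
  a=20: none
  a=21: (21, -10, 79), (21, -4, 78), (21, 4, 78), (21, 10, 79)  [4]
  a=22: (22, -8, 75), (22, 8, 75)  [2]
  a=23..24: none
  a=25: (25, -8, 66), (25, 8, 66)  [2]
  a=26: (26, -4, 63), (26, 4, 63)  [2]
  a=27: (27, -22, 65), (27, 22, 65)  [2]
  a=28..29: none
  a=30: (30, -28, 61), (30, -8, 55), (30, 8, 55), (30, 28, 61)  [4]
  a=31: (31, -6, 53), (31, 6, 53)  [2]
  a=32: none
  a=33: (33, -14, 51), (33, -8, 50), (33, 8, 50), (33, 14, 51)  [4]
  a=34: (34, -20, 51), (34, 20, 51)  [2]
  a=35: (35, -32, 54), (35, -18, 49), (35, 18, 49), (35, 32, 54)  [4]
  a=36..37: none
  a=38: (38, 0, 43)  [1]
  a=39: (39, -22, 45), (39, -4, 42), (39, 4, 42), (39, 22, 45)  [4]
  a=40..41: none
  a=42: (42, -32, 45), (42, 32, 45)  [2]
  a=43..46: none
Total reduced forms: 1 + 1 + 2 + 2 + 2 + 2 + 2 + 2 + 2 + 2 + 2 + 4 + 2 + 2 + 1 + 4 + 2 + 2 + 2 + 2 + 4 + 2 + 4 + 2 + 4 + 1 + 4 + 2 = 64
h = 64

64


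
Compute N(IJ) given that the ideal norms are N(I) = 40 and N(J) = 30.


N(IJ) = N(I) * N(J)
= 40 * 30
= 1200

1200


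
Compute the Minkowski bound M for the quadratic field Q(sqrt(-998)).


d = -998, d mod 4 = 2, so disc(K) = 4d = -3992; |disc(K)| = 3992
Imaginary quadratic field, so n = 2, s = r2 = 1, r1 = 0
M = (n!/n^n) * (4/pi)^s * sqrt(|disc(K)|) = (2!/2^2) * (4/pi)^1 * sqrt(3992)
= 0.5 * 1.273240 * 63.182276
= 40.2231

40.2231


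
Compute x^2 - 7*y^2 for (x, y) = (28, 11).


x^2 - d*y^2
= 28^2 - 7*11^2
= 784 - 847
= -63

-63


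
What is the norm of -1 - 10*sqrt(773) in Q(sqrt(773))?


N(a + b*sqrt(d)) = a^2 - d*b^2
= (-1)^2 - (773)*(-10)^2
= 1 - 77300
= -77299

-77299


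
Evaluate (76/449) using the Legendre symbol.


p = 449 is prime, so compute (76/449) with the reciprocity algorithm (Jacobi-symbol steps: pull out 2s via (2/n), flip via reciprocity, reduce):
  pull out 2: (2/449) = +1  (since 449 mod 8 = 1)
  pull out 2: (2/449) = +1  (since 449 mod 8 = 1)
  reciprocity: (19/449) -> +(449/19)
  reduce: (12/19)
  pull out 2: (2/19) = -1  (since 19 mod 8 = 3)
  pull out 2: (2/19) = -1  (since 19 mod 8 = 3)
  reciprocity: (3/19) -> -(19/3)
  reduce: (1/3)
  (1/3) = 1
Product of signs = -1
(76/449) = -1

-1


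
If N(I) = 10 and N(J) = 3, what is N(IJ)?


N(IJ) = N(I) * N(J)
= 10 * 3
= 30

30


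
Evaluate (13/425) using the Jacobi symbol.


Compute (13/425) via quadratic reciprocity:
  reciprocity: (13/425) -> +(425/13)
  reduce: (9/13)
  reciprocity: (9/13) -> +(13/9)
  reduce: (4/9)
  pull out 2: (2/9) = +1  (since 9 mod 8 = 1)
  pull out 2: (2/9) = +1  (since 9 mod 8 = 1)
  (1/9) = 1
Product of signs = 1

1


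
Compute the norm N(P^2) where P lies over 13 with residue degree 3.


N(P^a) = p^(a*f)
= 13^(2*3)
= 13^6
= 4826809

4826809


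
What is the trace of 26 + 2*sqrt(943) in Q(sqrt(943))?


Tr(a + b*sqrt(d)) = (a + b*sqrt(d)) + (a - b*sqrt(d)) = 2a
= 2 * (26)
= 52

52


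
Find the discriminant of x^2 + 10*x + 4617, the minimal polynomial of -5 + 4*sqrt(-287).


The element -5 + 4*sqrt(-287) has minimal polynomial:
x^2 + 10*x + 4617
Discriminant = (10)^2 - 4*(4617)
= 100 - 18468
= -18368

-18368


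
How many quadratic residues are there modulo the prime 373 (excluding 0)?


For prime p, the number of non-zero quadratic residues is (p-1)/2.
= (373-1)/2
= 186

186


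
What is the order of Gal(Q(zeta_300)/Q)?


|Gal(Q(zeta_300)/Q)| = phi(300)
= 80

80


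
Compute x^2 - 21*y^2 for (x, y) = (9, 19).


x^2 - d*y^2
= 9^2 - 21*19^2
= 81 - 7581
= -7500

-7500


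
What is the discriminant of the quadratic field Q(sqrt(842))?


For K = Q(sqrt(d)) with d squarefree: disc(K) = d if d = 1 mod 4, and disc(K) = 4d if d = 2 or 3 mod 4.
Here d = 842, and d mod 4 = 2.
d = 2 mod 4, not 1 (O_K = Z[sqrt(d)]), so disc(K) = 4d = 4 * (842) = 3368

3368


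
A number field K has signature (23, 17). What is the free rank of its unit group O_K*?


By Dirichlet's unit theorem:
rank = r1 + r2 - 1
= 23 + 17 - 1
= 39

39


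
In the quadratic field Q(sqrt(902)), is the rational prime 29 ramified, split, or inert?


K = Q(sqrt(902)). Since d mod 4 = 2, disc(K) = 3608.
Check p | disc: 3608 mod 29 = 12.
p does not divide disc. Compute Legendre symbol (d/p):
3^((29-1)/2) mod 29 = -1
(d/p) = -1, so p is inert: (p) stays prime with e=1, f=2, g=1.
Therefore p is inert.

inert


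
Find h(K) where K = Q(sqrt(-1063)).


K = Q(sqrt(-1063)). d mod 4 = 1, so D = disc(K) = d = -1063
h(K) equals the number of primitive reduced positive-definite forms (a, b, c) = a*x^2 + b*x*y + c*y^2 with b^2 - 4ac = D,
where reduced means |b| <= a <= c, with b >= 0 whenever |b| = a or a = c, and primitive means gcd(a, b, c) = 1.
Reduced forces 3a^2 <= |D| = 1063, so 1 <= a <= 18; b must have the parity of D, and c = (b^2 - D)/(4a) must be an integer >= a.
Enumerate a = 1..18, b in [-a, a]:
  a=1: (1, 1, 266)  [1]
  a=2: (2, -1, 133), (2, 1, 133)  [2]
  a=3: none
  a=4: (4, -3, 67), (4, 3, 67)  [2]
  a=5..6: none
  a=7: (7, -1, 38), (7, 1, 38)  [2]
  a=8: (8, -5, 34), (8, 5, 34)  [2]
  a=9..10: none
  a=11: (11, -9, 26), (11, 9, 26)  [2]
  a=12: none
  a=13: (13, -9, 22), (13, 9, 22)  [2]
  a=14: (14, -13, 22), (14, -1, 19), (14, 1, 19), (14, 13, 22)  [4]
  a=15: none
  a=16: (16, -5, 17), (16, 5, 17)  [2]
  a=17..18: none
Total reduced forms: 1 + 2 + 2 + 2 + 2 + 2 + 2 + 4 + 2 = 19
h = 19

19


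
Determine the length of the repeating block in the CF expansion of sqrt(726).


Run the CF algorithm for sqrt(726).
a_0 = floor(sqrt(726)) = 26; set m_0=0, q_0=1.
Recurrence: m' = q*a - m,  q' = (d - m'^2)/q,  a' = floor((a_0 + m')/q').
  step 1: m=26, q=50, a=1
  step 2: m=24, q=3, a=16
  step 3: m=24, q=50, a=1
  step 4: m=26, q=1, a=52
a_4 = 2*a_0 = 52, so the period closes here.
sqrt(726) = [26; 1, 16, 1, 52]
Period length = 4

4


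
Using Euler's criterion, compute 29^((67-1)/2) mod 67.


p = 67 is prime and the exponent is (p-1)/2 = 33, so by Euler's criterion 29^33 = (29/67) = +1 or -1 mod 67.
Compute by square-and-multiply:
  33 = 32 + 1 (binary 100001)
  Repeated squaring mod 67: 29^1 = 29, 29^2 = 37, 29^4 = 29, 29^8 = 37, 29^16 = 29, 29^32 = 37
  29^33 = 29^32 * 29^1 = 37 * 29 mod 67
    37 * 29 = 1073 = 1 mod 67
  29^33 = 1 mod 67
Result 1: 29 is a quadratic residue mod 67.
29^33 mod 67 = 1

1


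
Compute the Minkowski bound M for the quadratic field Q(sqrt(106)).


d = 106, d mod 4 = 2, so disc(K) = 4d = 424; |disc(K)| = 424
Real quadratic field, so n = 2, s = r2 = 0, r1 = 2
M = (n!/n^n) * (4/pi)^s * sqrt(|disc(K)|) = (2!/2^2) * (4/pi)^0 * sqrt(424)
= 0.5 * 1.000000 * 20.591260
= 10.2956

10.2956


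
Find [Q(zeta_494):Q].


The degree equals Euler's totient phi(494).
494 = 2 * 13 * 19
phi(494) = 216

216


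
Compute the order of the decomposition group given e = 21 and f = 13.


|D_P| = e * f
= 21 * 13
= 273

273


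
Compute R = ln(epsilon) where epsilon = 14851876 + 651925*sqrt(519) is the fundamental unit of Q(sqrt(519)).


epsilon = 14851876 + 651925*sqrt(519)
= 2.9704e+07
R = ln(2.9704e+07)
= 17.2068

17.2068


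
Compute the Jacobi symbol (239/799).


Compute (239/799) via quadratic reciprocity:
  reciprocity: (239/799) -> -(799/239)
  reduce: (82/239)
  pull out 2: (2/239) = +1  (since 239 mod 8 = 7)
  reciprocity: (41/239) -> +(239/41)
  reduce: (34/41)
  pull out 2: (2/41) = +1  (since 41 mod 8 = 1)
  reciprocity: (17/41) -> +(41/17)
  reduce: (7/17)
  reciprocity: (7/17) -> +(17/7)
  reduce: (3/7)
  reciprocity: (3/7) -> -(7/3)
  reduce: (1/3)
  (1/3) = 1
Product of signs = 1

1


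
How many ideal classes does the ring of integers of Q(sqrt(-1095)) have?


K = Q(sqrt(-1095)). d mod 4 = 1, so D = disc(K) = d = -1095
h(K) equals the number of primitive reduced positive-definite forms (a, b, c) = a*x^2 + b*x*y + c*y^2 with b^2 - 4ac = D,
where reduced means |b| <= a <= c, with b >= 0 whenever |b| = a or a = c, and primitive means gcd(a, b, c) = 1.
Reduced forces 3a^2 <= |D| = 1095, so 1 <= a <= 19; b must have the parity of D, and c = (b^2 - D)/(4a) must be an integer >= a.
Enumerate a = 1..19, b in [-a, a]:
  a=1: (1, 1, 274)  [1]
  a=2: (2, -1, 137), (2, 1, 137)  [2]
  a=3: (3, 3, 92)  [1]
  a=4: (4, -3, 69), (4, 3, 69)  [2]
  a=5: (5, 5, 56)  [1]
  a=6: (6, -3, 46), (6, 3, 46)  [2]
  a=7: (7, -5, 40), (7, 5, 40)  [2]
  a=8: (8, -5, 35), (8, 5, 35)  [2]
  a=9: none
  a=10: (10, -5, 28), (10, 5, 28)  [2]
  a=11: (11, -7, 26), (11, 7, 26)  [2]
  a=12: (12, -3, 23), (12, 3, 23)  [2]
  a=13: (13, -7, 22), (13, 7, 22)  [2]
  a=14: (14, -9, 21), (14, -5, 20), (14, 5, 20), (14, 9, 21)  [4]
  a=15: (15, 15, 22)  [1]
  a=16: (16, -11, 19), (16, 11, 19)  [2]
  a=17..19: none
Total reduced forms: 1 + 2 + 1 + 2 + 1 + 2 + 2 + 2 + 2 + 2 + 2 + 2 + 4 + 1 + 2 = 28
h = 28

28


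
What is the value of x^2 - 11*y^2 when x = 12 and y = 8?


x^2 - d*y^2
= 12^2 - 11*8^2
= 144 - 704
= -560

-560


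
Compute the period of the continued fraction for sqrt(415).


Run the CF algorithm for sqrt(415).
a_0 = floor(sqrt(415)) = 20; set m_0=0, q_0=1.
Recurrence: m' = q*a - m,  q' = (d - m'^2)/q,  a' = floor((a_0 + m')/q').
  step 1: m=20, q=15, a=2
  step 2: m=10, q=21, a=1
  step 3: m=11, q=14, a=2
  step 4: m=17, q=9, a=4
  step 5: m=19, q=6, a=6
  step 6: m=17, q=21, a=1
  step 7: m=4, q=19, a=1
  step 8: m=15, q=10, a=3
  step 9: m=15, q=19, a=1
  step 10: m=4, q=21, a=1
  step 11: m=17, q=6, a=6
  step 12: m=19, q=9, a=4
  step 13: m=17, q=14, a=2
  step 14: m=11, q=21, a=1
  step 15: m=10, q=15, a=2
  step 16: m=20, q=1, a=40
a_16 = 2*a_0 = 40, so the period closes here.
sqrt(415) = [20; 2, 1, 2, 4, 6, 1, 1, 3, 1, 1, 6, 4, 2, 1, 2, 40]
Period length = 16

16


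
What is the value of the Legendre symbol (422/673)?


p = 673 is prime, so compute (422/673) with the reciprocity algorithm (Jacobi-symbol steps: pull out 2s via (2/n), flip via reciprocity, reduce):
  pull out 2: (2/673) = +1  (since 673 mod 8 = 1)
  reciprocity: (211/673) -> +(673/211)
  reduce: (40/211)
  pull out 2: (2/211) = -1  (since 211 mod 8 = 3)
  pull out 2: (2/211) = -1  (since 211 mod 8 = 3)
  pull out 2: (2/211) = -1  (since 211 mod 8 = 3)
  reciprocity: (5/211) -> +(211/5)
  reduce: (1/5)
  (1/5) = 1
Product of signs = -1
(422/673) = -1

-1


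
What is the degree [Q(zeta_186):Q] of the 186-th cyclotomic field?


The degree equals Euler's totient phi(186).
186 = 2 * 3 * 31
phi(186) = 60

60


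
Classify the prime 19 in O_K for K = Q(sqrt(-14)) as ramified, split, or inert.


K = Q(sqrt(-14)). Since d mod 4 = 2, disc(K) = -56.
Check p | disc: -56 mod 19 = 1.
p does not divide disc. Compute Legendre symbol (d/p):
5^((19-1)/2) mod 19 = 1
(d/p) = 1, so p splits: (p) = P*P' with e=1, f=1, g=2.
Therefore p is split.

split


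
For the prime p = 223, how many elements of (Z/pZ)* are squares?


For prime p, the number of non-zero quadratic residues is (p-1)/2.
= (223-1)/2
= 111

111


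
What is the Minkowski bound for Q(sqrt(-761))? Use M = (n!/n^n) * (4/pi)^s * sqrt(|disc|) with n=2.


d = -761, d mod 4 = 3, so disc(K) = 4d = -3044; |disc(K)| = 3044
Imaginary quadratic field, so n = 2, s = r2 = 1, r1 = 0
M = (n!/n^n) * (4/pi)^s * sqrt(|disc(K)|) = (2!/2^2) * (4/pi)^1 * sqrt(3044)
= 0.5 * 1.273240 * 55.172457
= 35.1239

35.1239


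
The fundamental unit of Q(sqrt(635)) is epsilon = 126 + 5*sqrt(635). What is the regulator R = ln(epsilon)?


epsilon = 126 + 5*sqrt(635)
= 251.9960
R = ln(251.9960)
= 5.5294

5.5294


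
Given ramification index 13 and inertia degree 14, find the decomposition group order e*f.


|D_P| = e * f
= 13 * 14
= 182

182


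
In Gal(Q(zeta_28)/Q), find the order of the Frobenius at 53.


The Frobenius at p in Gal(Q(zeta_n)/Q) = (Z/nZ)* is the class of p, so its order is ord_28(53), the smallest k >= 1 with 53^k = 1 mod 28.
n = 28 = 2^2 * 7, phi(28) = 12; the order divides phi(n).
Divisors of 12: 1, 2, 3, 4, 6, 12
Repeated squaring mod 28: 53^1 = 25, 53^2 = 9, 53^4 = 25, 53^8 = 9
Test divisors in increasing order:
  k=1: 53^1 = 25 mod 28
  k=2: 53^2 = 9 mod 28
  k=3: 53^3 = 9 * 25 = 1 mod 28  <- first divisor giving 1
Order = 3

3


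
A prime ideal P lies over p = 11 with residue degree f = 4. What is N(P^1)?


N(P^a) = p^(a*f)
= 11^(1*4)
= 11^4
= 14641

14641


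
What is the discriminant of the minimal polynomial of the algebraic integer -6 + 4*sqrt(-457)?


The element -6 + 4*sqrt(-457) has minimal polynomial:
x^2 + 12*x + 7348
Discriminant = (12)^2 - 4*(7348)
= 144 - 29392
= -29248

-29248


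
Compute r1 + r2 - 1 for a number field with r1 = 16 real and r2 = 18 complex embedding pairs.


By Dirichlet's unit theorem:
rank = r1 + r2 - 1
= 16 + 18 - 1
= 33

33


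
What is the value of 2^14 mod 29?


p = 29 is prime and the exponent is (p-1)/2 = 14, so by Euler's criterion 2^14 = (2/29) = +1 or -1 mod 29.
Compute by square-and-multiply:
  14 = 8 + 4 + 2 (binary 1110)
  Repeated squaring mod 29: 2^1 = 2, 2^2 = 4, 2^4 = 16, 2^8 = 24
  2^14 = 2^8 * 2^4 * 2^2 = 24 * 16 * 4 mod 29
    24 * 16 = 384 = 7 mod 29
    7 * 4 = 28 = 28 mod 29
  2^14 = 28 mod 29
Result 28 = p - 1 = -1 mod 29: 2 is a quadratic non-residue mod 29. As a residue in [0, p-1] the value is 28.
2^14 mod 29 = 28

28
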